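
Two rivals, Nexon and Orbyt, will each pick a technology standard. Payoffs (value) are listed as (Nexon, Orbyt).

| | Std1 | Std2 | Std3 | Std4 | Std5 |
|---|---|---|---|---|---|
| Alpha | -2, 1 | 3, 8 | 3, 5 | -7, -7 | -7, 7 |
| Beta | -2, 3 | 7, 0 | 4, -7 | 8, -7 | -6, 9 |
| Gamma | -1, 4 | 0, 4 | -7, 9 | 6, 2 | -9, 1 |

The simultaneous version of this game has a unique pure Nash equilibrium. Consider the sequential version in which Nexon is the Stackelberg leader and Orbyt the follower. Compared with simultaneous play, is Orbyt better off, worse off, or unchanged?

worse off

Orbyt best-responds to each possible Nexon move:
- Alpha: BR = Std2, leader payoff 3.
- Beta: BR = Std5, leader payoff -6.
- Gamma: BR = Std3, leader payoff -7.
Among 3, -6, -7, the best is 3 at Alpha. Subgame-perfect outcome: (Alpha, Std2) with payoffs (3, 8).
Under simultaneous play:
Nexon's best replies: Std1→Gamma; Std2→Beta; Std3→Beta; Std4→Beta; Std5→Beta.
Orbyt's best replies: Alpha→Std2; Beta→Std5; Gamma→Std3.
The unique mutual best reply is (Beta, Std5), giving (-6, 9).
Orbyt earns 8 sequentially versus 9 at the Nash outcome: worse off.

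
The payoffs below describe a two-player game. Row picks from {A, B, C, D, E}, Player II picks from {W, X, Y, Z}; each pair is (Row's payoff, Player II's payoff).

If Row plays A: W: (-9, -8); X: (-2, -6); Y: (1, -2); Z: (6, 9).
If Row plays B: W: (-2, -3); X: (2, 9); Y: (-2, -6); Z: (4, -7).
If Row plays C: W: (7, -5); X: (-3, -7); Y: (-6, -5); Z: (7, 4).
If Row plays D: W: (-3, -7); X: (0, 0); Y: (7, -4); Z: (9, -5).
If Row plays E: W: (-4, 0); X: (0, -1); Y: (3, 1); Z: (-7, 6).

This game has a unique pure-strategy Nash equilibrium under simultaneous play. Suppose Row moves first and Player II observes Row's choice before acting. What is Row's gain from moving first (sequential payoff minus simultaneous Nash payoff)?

Work backward from Player II's decision.
- A: Player II compares -8, -6, -2, 9 and picks Z; Row would get 6.
- B: Player II compares -3, 9, -6, -7 and picks X; Row would get 2.
- C: Player II compares -5, -7, -5, 4 and picks Z; Row would get 7.
- D: Player II compares -7, 0, -4, -5 and picks X; Row would get 0.
- E: Player II compares 0, -1, 1, 6 and picks Z; Row would get -7.
Maximizing over 6, 2, 7, 0, -7, Row chooses C. Subgame-perfect outcome: (C, Z) with payoffs (7, 4).
Under simultaneous play:
Row's best replies: W→C; X→B; Y→D; Z→D.
Player II's best replies: A→Z; B→X; C→Z; D→X; E→Z.
Only (B, X) has each player best-responding; Nash payoffs (2, 9).
Row's commitment gain: 7 − 2 = 5.

5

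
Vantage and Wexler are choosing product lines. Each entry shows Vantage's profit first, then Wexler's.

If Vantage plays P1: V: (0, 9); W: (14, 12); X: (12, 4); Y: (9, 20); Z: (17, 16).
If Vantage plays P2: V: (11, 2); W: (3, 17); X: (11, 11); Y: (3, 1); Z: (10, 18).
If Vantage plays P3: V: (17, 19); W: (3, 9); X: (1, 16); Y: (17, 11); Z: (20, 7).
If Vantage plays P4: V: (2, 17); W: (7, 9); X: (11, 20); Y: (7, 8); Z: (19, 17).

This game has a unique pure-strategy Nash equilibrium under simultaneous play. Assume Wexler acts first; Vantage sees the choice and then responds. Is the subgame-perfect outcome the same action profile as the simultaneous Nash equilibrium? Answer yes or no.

yes

Solve by backward induction (Wexler leads).
- V: BR = P3, leader payoff 19.
- W: BR = P1, leader payoff 12.
- X: BR = P1, leader payoff 4.
- Y: BR = P3, leader payoff 11.
- Z: BR = P3, leader payoff 7.
Wexler's induced payoffs are 19, 12, 4, 11, 7, so Wexler commits to V. Subgame-perfect outcome: (P3, V) with payoffs (17, 19).
Now find the simultaneous Nash equilibrium.
Vantage's best replies: V→P3; W→P1; X→P1; Y→P3; Z→P3.
Wexler's best replies: P1→Y; P2→Z; P3→V; P4→X.
The unique mutual best reply is (P3, V), giving (17, 19).
Sequential outcome (P3, V) coincides with the Nash profile (P3, V).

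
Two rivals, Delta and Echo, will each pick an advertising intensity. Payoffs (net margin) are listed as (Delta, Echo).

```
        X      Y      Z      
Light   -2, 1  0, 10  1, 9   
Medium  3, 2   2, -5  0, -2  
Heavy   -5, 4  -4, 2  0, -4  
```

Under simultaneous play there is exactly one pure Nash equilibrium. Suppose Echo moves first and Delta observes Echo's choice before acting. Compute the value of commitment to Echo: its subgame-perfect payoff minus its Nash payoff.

7

Backward induction with Echo moving first.
- X → Delta plays Medium (best of -2, 3, -5); Echo gets 2.
- Y → Delta plays Medium (best of 0, 2, -4); Echo gets -5.
- Z → Delta plays Light (best of 1, 0, 0); Echo gets 9.
Maximizing over 2, -5, 9, Echo chooses Z. Subgame-perfect outcome: (Light, Z) with payoffs (1, 9).
For the simultaneous game, intersect best replies.
Delta's best replies: X→Medium; Y→Medium; Z→Light.
Echo's best replies: Light→Y; Medium→X; Heavy→X.
The unique mutual best reply is (Medium, X), giving (3, 2).
Echo's commitment gain: 9 − 2 = 7.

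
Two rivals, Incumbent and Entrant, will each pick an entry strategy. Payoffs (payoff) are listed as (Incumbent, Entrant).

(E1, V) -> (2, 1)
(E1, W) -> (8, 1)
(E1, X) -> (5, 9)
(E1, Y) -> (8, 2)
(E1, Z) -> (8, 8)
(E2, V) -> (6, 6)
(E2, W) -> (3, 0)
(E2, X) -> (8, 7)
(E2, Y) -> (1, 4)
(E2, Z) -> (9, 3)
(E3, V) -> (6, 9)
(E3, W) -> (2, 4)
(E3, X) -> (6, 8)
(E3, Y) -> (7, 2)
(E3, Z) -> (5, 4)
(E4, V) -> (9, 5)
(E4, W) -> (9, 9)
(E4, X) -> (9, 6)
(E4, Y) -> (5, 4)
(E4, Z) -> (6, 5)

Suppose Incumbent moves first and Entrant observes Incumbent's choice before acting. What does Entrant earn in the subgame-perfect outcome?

Work backward from Entrant's decision.
- E1: Entrant compares 1, 1, 9, 2, 8 and picks X; Incumbent would get 5.
- E2: Entrant compares 6, 0, 7, 4, 3 and picks X; Incumbent would get 8.
- E3: Entrant compares 9, 4, 8, 2, 4 and picks V; Incumbent would get 6.
- E4: Entrant compares 5, 9, 6, 4, 5 and picks W; Incumbent would get 9.
Among 5, 8, 6, 9, the best is 9 at E4. Subgame-perfect outcome: (E4, W) with payoffs (9, 9).

9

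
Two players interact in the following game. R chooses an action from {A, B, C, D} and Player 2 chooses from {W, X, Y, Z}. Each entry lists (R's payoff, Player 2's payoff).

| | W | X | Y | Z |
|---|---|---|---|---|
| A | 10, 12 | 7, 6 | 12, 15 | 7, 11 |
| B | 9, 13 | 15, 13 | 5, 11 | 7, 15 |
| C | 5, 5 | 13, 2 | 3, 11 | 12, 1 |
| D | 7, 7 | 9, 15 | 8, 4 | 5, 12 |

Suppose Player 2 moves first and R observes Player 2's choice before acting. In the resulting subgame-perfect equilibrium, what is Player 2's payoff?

15

Backward induction with Player 2 moving first.
- W → R plays A (best of 10, 9, 5, 7); Player 2 gets 12.
- X → R plays B (best of 7, 15, 13, 9); Player 2 gets 13.
- Y → R plays A (best of 12, 5, 3, 8); Player 2 gets 15.
- Z → R plays C (best of 7, 7, 12, 5); Player 2 gets 1.
Among 12, 13, 15, 1, the best is 15 at Y. Subgame-perfect outcome: (A, Y) with payoffs (12, 15).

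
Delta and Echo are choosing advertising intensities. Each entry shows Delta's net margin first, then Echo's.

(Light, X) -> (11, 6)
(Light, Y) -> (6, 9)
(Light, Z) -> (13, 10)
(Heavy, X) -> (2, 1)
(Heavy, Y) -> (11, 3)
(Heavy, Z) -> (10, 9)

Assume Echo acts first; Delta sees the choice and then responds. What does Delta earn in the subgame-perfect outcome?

Delta best-responds to each possible Echo move:
- X: Delta compares 11, 2 and picks Light; Echo would get 6.
- Y: Delta compares 6, 11 and picks Heavy; Echo would get 3.
- Z: Delta compares 13, 10 and picks Light; Echo would get 10.
Echo's induced payoffs are 6, 3, 10, so Echo commits to Z. Subgame-perfect outcome: (Light, Z) with payoffs (13, 10).

13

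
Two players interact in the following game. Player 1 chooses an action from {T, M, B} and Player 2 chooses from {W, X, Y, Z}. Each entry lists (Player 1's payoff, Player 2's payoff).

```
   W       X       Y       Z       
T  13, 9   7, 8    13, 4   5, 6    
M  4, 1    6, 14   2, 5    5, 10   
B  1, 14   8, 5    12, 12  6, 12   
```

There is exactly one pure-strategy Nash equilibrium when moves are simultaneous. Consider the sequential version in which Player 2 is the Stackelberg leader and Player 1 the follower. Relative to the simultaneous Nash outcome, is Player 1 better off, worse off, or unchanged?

Backward induction with Player 2 moving first.
- W: BR = T, leader payoff 9.
- X: BR = B, leader payoff 5.
- Y: BR = T, leader payoff 4.
- Z: BR = B, leader payoff 12.
Player 2's induced payoffs are 9, 5, 4, 12, so Player 2 commits to Z. Subgame-perfect outcome: (B, Z) with payoffs (6, 12).
Now find the simultaneous Nash equilibrium.
Player 1's best replies: W→T; X→B; Y→T; Z→B.
Player 2's best replies: T→W; M→X; B→W.
Only (T, W) has each player best-responding; Nash payoffs (13, 9).
Player 1 earns 6 sequentially versus 13 at the Nash outcome: worse off.

worse off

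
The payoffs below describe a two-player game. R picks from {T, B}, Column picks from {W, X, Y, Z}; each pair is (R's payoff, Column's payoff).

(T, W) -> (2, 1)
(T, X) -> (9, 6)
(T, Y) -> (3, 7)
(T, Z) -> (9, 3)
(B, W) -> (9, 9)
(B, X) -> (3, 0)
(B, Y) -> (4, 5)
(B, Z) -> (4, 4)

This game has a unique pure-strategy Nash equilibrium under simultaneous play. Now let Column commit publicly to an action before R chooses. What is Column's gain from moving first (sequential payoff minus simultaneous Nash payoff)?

Solve by backward induction (Column leads).
- W: BR = B, leader payoff 9.
- X: BR = T, leader payoff 6.
- Y: BR = B, leader payoff 5.
- Z: BR = T, leader payoff 3.
Among 9, 6, 5, 3, the best is 9 at W. Subgame-perfect outcome: (B, W) with payoffs (9, 9).
Now find the simultaneous Nash equilibrium.
R's best replies: W→B; X→T; Y→B; Z→T.
Column's best replies: T→Y; B→W.
Only (B, W) has each player best-responding; Nash payoffs (9, 9).
Column's commitment gain: 9 − 9 = 0.

0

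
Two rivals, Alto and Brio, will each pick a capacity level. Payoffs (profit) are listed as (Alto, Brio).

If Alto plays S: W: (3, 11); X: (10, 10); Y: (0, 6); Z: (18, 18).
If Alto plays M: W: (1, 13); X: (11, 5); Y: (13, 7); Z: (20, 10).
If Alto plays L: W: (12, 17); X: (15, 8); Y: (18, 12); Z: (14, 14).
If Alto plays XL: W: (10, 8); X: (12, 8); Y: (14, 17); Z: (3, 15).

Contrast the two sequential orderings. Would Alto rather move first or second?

If Alto leads: Brio's best replies are S→Z, M→W, L→W, XL→Y; Alto's induced payoffs 18, 1, 12, 14; outcome (S, Z), payoffs (18, 18).
If Brio leads: Alto's best replies are W→L, X→L, Y→L, Z→M; Brio's induced payoffs 17, 8, 12, 10; outcome (L, W), payoffs (12, 17).
Alto gets 18 moving first and 12 moving second, so Alto prefers to move first.

first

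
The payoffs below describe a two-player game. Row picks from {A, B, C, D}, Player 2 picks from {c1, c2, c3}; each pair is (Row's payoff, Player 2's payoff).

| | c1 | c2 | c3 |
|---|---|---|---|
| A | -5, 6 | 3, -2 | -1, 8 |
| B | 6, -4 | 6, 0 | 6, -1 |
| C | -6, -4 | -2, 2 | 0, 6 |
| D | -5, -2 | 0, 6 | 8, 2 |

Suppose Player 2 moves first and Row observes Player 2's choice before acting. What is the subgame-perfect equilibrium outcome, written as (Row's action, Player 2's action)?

Work backward from Row's decision.
- c1: Row compares -5, 6, -6, -5 and picks B; Player 2 would get -4.
- c2: Row compares 3, 6, -2, 0 and picks B; Player 2 would get 0.
- c3: Row compares -1, 6, 0, 8 and picks D; Player 2 would get 2.
Player 2's induced payoffs are -4, 0, 2, so Player 2 commits to c3. Subgame-perfect outcome: (D, c3) with payoffs (8, 2).

(D, c3)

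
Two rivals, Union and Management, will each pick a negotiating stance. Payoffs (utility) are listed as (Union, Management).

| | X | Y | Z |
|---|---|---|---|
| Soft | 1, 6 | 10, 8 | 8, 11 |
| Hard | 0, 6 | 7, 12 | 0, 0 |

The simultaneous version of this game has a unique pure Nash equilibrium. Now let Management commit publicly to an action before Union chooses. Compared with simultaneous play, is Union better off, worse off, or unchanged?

Union best-responds to each possible Management move:
- X → Union plays Soft (best of 1, 0); Management gets 6.
- Y → Union plays Soft (best of 10, 7); Management gets 8.
- Z → Union plays Soft (best of 8, 0); Management gets 11.
Maximizing over 6, 8, 11, Management chooses Z. Subgame-perfect outcome: (Soft, Z) with payoffs (8, 11).
For the simultaneous game, intersect best replies.
Union's best replies: X→Soft; Y→Soft; Z→Soft.
Management's best replies: Soft→Z; Hard→Y.
Only (Soft, Z) has each player best-responding; Nash payoffs (8, 11).
Union earns 8 sequentially versus 8 at the Nash outcome: unchanged.

unchanged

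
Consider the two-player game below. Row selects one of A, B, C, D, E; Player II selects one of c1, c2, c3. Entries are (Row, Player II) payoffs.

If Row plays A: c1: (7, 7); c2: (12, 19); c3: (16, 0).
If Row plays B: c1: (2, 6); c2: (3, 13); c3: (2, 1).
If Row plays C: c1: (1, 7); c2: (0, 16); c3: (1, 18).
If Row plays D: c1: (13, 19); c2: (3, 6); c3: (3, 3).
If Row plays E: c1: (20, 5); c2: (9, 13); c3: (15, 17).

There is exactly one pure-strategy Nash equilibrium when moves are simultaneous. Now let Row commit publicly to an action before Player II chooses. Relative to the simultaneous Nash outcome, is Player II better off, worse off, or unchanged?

Player II best-responds to each possible Row move:
- A: Player II compares 7, 19, 0 and picks c2; Row would get 12.
- B: Player II compares 6, 13, 1 and picks c2; Row would get 3.
- C: Player II compares 7, 16, 18 and picks c3; Row would get 1.
- D: Player II compares 19, 6, 3 and picks c1; Row would get 13.
- E: Player II compares 5, 13, 17 and picks c3; Row would get 15.
Among 12, 3, 1, 13, 15, the best is 15 at E. Subgame-perfect outcome: (E, c3) with payoffs (15, 17).
Now find the simultaneous Nash equilibrium.
Row's best replies: c1→E; c2→A; c3→A.
Player II's best replies: A→c2; B→c2; C→c3; D→c1; E→c3.
Only (A, c2) has each player best-responding; Nash payoffs (12, 19).
Player II earns 17 sequentially versus 19 at the Nash outcome: worse off.

worse off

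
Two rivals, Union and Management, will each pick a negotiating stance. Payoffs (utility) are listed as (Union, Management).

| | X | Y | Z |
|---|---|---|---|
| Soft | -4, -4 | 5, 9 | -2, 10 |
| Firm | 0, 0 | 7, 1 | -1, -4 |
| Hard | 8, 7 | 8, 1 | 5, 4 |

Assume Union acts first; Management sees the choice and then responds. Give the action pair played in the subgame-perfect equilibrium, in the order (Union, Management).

Solve by backward induction (Union leads).
- Soft → Management plays Z (best of -4, 9, 10); Union gets -2.
- Firm → Management plays Y (best of 0, 1, -4); Union gets 7.
- Hard → Management plays X (best of 7, 1, 4); Union gets 8.
Among -2, 7, 8, the best is 8 at Hard. Subgame-perfect outcome: (Hard, X) with payoffs (8, 7).

(Hard, X)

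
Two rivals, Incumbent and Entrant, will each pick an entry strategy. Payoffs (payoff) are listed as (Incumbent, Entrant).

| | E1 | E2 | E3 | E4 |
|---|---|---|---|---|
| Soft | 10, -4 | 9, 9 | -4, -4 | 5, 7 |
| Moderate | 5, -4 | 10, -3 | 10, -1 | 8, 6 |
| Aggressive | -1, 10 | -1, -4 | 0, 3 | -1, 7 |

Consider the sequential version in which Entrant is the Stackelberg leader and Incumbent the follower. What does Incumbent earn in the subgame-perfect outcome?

Incumbent best-responds to each possible Entrant move:
- E1: Incumbent compares 10, 5, -1 and picks Soft; Entrant would get -4.
- E2: Incumbent compares 9, 10, -1 and picks Moderate; Entrant would get -3.
- E3: Incumbent compares -4, 10, 0 and picks Moderate; Entrant would get -1.
- E4: Incumbent compares 5, 8, -1 and picks Moderate; Entrant would get 6.
Maximizing over -4, -3, -1, 6, Entrant chooses E4. Subgame-perfect outcome: (Moderate, E4) with payoffs (8, 6).

8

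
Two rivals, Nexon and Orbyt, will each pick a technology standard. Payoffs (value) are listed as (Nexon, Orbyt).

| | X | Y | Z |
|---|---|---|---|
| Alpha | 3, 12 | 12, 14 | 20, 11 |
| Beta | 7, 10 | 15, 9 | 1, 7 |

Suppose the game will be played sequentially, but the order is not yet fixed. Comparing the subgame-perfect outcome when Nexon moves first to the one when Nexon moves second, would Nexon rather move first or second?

If Nexon leads: Orbyt's best replies are Alpha→Y, Beta→X; Nexon's induced payoffs 12, 7; outcome (Alpha, Y), payoffs (12, 14).
If Orbyt leads: Nexon's best replies are X→Beta, Y→Beta, Z→Alpha; Orbyt's induced payoffs 10, 9, 11; outcome (Alpha, Z), payoffs (20, 11).
Nexon gets 12 moving first and 20 moving second, so Nexon prefers to move second.

second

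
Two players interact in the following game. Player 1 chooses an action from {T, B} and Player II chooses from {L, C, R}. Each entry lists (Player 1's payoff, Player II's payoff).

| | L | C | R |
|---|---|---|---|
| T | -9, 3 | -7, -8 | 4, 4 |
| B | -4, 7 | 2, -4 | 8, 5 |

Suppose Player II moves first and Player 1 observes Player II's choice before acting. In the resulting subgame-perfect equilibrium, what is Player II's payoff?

7

Backward induction with Player II moving first.
- L: BR = B, leader payoff 7.
- C: BR = B, leader payoff -4.
- R: BR = B, leader payoff 5.
Player II's induced payoffs are 7, -4, 5, so Player II commits to L. Subgame-perfect outcome: (B, L) with payoffs (-4, 7).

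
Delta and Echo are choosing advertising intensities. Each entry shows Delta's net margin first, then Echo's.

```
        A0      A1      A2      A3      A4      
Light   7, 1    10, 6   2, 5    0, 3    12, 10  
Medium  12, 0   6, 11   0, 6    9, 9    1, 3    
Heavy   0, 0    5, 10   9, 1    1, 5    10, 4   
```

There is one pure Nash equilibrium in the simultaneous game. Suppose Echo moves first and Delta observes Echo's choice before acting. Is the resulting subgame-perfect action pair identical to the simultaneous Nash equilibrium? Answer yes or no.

yes

Delta best-responds to each possible Echo move:
- A0: Delta compares 7, 12, 0 and picks Medium; Echo would get 0.
- A1: Delta compares 10, 6, 5 and picks Light; Echo would get 6.
- A2: Delta compares 2, 0, 9 and picks Heavy; Echo would get 1.
- A3: Delta compares 0, 9, 1 and picks Medium; Echo would get 9.
- A4: Delta compares 12, 1, 10 and picks Light; Echo would get 10.
Maximizing over 0, 6, 1, 9, 10, Echo chooses A4. Subgame-perfect outcome: (Light, A4) with payoffs (12, 10).
For the simultaneous game, intersect best replies.
Delta's best replies: A0→Medium; A1→Light; A2→Heavy; A3→Medium; A4→Light.
Echo's best replies: Light→A4; Medium→A1; Heavy→A1.
Only (Light, A4) has each player best-responding; Nash payoffs (12, 10).
Sequential outcome (Light, A4) coincides with the Nash profile (Light, A4).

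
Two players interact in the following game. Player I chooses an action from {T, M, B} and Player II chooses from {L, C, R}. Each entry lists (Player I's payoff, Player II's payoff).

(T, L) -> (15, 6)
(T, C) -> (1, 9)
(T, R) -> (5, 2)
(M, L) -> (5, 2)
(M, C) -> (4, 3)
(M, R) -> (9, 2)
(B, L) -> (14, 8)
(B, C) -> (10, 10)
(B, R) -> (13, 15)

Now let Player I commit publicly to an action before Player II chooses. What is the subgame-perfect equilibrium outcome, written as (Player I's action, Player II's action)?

(B, R)

Player II best-responds to each possible Player I move:
- T: BR = C, leader payoff 1.
- M: BR = C, leader payoff 4.
- B: BR = R, leader payoff 13.
Player I's induced payoffs are 1, 4, 13, so Player I commits to B. Subgame-perfect outcome: (B, R) with payoffs (13, 15).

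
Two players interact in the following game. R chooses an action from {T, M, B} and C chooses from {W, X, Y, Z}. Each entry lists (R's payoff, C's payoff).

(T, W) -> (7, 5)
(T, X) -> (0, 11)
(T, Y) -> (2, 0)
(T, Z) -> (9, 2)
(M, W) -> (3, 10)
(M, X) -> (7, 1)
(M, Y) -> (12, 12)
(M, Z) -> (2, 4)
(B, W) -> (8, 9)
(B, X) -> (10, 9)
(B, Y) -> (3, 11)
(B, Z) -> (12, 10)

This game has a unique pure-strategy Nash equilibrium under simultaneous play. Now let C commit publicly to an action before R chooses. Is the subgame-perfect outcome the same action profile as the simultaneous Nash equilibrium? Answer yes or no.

yes

R best-responds to each possible C move:
- W → R plays B (best of 7, 3, 8); C gets 9.
- X → R plays B (best of 0, 7, 10); C gets 9.
- Y → R plays M (best of 2, 12, 3); C gets 12.
- Z → R plays B (best of 9, 2, 12); C gets 10.
C's induced payoffs are 9, 9, 12, 10, so C commits to Y. Subgame-perfect outcome: (M, Y) with payoffs (12, 12).
Now find the simultaneous Nash equilibrium.
R's best replies: W→B; X→B; Y→M; Z→B.
C's best replies: T→X; M→Y; B→Y.
Only (M, Y) has each player best-responding; Nash payoffs (12, 12).
Sequential outcome (M, Y) coincides with the Nash profile (M, Y).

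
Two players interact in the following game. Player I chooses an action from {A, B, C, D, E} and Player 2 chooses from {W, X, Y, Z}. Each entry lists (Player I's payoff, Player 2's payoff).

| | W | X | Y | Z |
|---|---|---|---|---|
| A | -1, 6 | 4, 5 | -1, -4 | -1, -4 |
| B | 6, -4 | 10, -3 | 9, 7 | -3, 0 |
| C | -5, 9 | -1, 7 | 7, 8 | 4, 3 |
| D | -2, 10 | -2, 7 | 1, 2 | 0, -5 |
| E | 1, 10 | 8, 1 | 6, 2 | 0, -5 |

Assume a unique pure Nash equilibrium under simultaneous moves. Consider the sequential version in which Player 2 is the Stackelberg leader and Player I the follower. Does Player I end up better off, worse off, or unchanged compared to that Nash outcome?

Work backward from Player I's decision.
- W: BR = B, leader payoff -4.
- X: BR = B, leader payoff -3.
- Y: BR = B, leader payoff 7.
- Z: BR = C, leader payoff 3.
Among -4, -3, 7, 3, the best is 7 at Y. Subgame-perfect outcome: (B, Y) with payoffs (9, 7).
For the simultaneous game, intersect best replies.
Player I's best replies: W→B; X→B; Y→B; Z→C.
Player 2's best replies: A→W; B→Y; C→W; D→W; E→W.
Only (B, Y) has each player best-responding; Nash payoffs (9, 7).
Player I earns 9 sequentially versus 9 at the Nash outcome: unchanged.

unchanged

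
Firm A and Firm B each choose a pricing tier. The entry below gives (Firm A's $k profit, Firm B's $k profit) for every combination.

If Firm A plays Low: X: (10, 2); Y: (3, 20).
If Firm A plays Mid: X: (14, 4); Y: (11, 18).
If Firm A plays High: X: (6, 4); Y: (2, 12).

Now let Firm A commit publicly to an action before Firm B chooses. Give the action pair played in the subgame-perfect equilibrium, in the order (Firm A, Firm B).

(Mid, Y)

Backward induction with Firm A moving first.
- Low → Firm B plays Y (best of 2, 20); Firm A gets 3.
- Mid → Firm B plays Y (best of 4, 18); Firm A gets 11.
- High → Firm B plays Y (best of 4, 12); Firm A gets 2.
Maximizing over 3, 11, 2, Firm A chooses Mid. Subgame-perfect outcome: (Mid, Y) with payoffs (11, 18).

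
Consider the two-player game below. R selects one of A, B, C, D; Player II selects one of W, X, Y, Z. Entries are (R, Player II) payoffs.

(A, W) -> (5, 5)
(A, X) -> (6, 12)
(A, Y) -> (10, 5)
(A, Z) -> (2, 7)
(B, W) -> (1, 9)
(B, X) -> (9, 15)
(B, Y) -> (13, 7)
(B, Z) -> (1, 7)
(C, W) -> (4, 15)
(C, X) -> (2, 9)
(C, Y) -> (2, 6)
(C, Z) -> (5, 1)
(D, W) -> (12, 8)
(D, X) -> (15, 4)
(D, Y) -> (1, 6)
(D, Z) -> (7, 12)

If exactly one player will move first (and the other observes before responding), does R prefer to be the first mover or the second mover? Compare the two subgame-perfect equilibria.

first

If R leads: Player II's best replies are A→X, B→X, C→W, D→Z; R's induced payoffs 6, 9, 4, 7; outcome (B, X), payoffs (9, 15).
If Player II leads: R's best replies are W→D, X→D, Y→B, Z→D; Player II's induced payoffs 8, 4, 7, 12; outcome (D, Z), payoffs (7, 12).
R gets 9 moving first and 7 moving second, so R prefers to move first.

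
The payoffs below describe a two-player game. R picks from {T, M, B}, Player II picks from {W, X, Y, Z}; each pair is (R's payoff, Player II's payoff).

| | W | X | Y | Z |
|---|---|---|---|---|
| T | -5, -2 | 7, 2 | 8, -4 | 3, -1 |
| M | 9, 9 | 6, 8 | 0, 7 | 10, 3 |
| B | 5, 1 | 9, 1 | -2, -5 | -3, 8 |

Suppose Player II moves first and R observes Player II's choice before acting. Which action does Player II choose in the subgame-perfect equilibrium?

Backward induction with Player II moving first.
- W: BR = M, leader payoff 9.
- X: BR = B, leader payoff 1.
- Y: BR = T, leader payoff -4.
- Z: BR = M, leader payoff 3.
Maximizing over 9, 1, -4, 3, Player II chooses W. Subgame-perfect outcome: (M, W) with payoffs (9, 9).

W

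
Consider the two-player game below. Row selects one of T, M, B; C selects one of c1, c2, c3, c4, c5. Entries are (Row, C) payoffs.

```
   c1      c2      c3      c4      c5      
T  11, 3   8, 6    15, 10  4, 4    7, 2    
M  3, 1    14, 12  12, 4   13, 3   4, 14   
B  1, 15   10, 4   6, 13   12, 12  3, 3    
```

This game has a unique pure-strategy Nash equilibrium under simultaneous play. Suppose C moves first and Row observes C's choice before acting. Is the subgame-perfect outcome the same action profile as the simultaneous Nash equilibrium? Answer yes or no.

no

Row best-responds to each possible C move:
- c1: BR = T, leader payoff 3.
- c2: BR = M, leader payoff 12.
- c3: BR = T, leader payoff 10.
- c4: BR = M, leader payoff 3.
- c5: BR = T, leader payoff 2.
Among 3, 12, 10, 3, 2, the best is 12 at c2. Subgame-perfect outcome: (M, c2) with payoffs (14, 12).
For the simultaneous game, intersect best replies.
Row's best replies: c1→T; c2→M; c3→T; c4→M; c5→T.
C's best replies: T→c3; M→c5; B→c1.
Only (T, c3) has each player best-responding; Nash payoffs (15, 10).
Sequential outcome (M, c2) differs from the Nash profile (T, c3).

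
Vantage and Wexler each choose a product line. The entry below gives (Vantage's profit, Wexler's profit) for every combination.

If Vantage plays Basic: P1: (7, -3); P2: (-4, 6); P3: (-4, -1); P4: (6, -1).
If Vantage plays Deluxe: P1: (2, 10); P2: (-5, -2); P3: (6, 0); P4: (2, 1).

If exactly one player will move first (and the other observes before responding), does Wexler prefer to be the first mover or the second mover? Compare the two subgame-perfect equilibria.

If Vantage leads: Wexler's best replies are Basic→P2, Deluxe→P1; Vantage's induced payoffs -4, 2; outcome (Deluxe, P1), payoffs (2, 10).
If Wexler leads: Vantage's best replies are P1→Basic, P2→Basic, P3→Deluxe, P4→Basic; Wexler's induced payoffs -3, 6, 0, -1; outcome (Basic, P2), payoffs (-4, 6).
Wexler gets 6 moving first and 10 moving second, so Wexler prefers to move second.

second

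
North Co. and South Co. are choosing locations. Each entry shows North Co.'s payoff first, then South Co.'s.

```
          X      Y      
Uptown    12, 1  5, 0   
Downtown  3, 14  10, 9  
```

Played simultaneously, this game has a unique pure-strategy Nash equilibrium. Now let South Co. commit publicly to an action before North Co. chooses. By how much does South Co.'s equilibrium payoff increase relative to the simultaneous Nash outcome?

8

North Co. best-responds to each possible South Co. move:
- X → North Co. plays Uptown (best of 12, 3); South Co. gets 1.
- Y → North Co. plays Downtown (best of 5, 10); South Co. gets 9.
Maximizing over 1, 9, South Co. chooses Y. Subgame-perfect outcome: (Downtown, Y) with payoffs (10, 9).
Under simultaneous play:
North Co.'s best replies: X→Uptown; Y→Downtown.
South Co.'s best replies: Uptown→X; Downtown→X.
Only (Uptown, X) has each player best-responding; Nash payoffs (12, 1).
South Co.'s commitment gain: 9 − 1 = 8.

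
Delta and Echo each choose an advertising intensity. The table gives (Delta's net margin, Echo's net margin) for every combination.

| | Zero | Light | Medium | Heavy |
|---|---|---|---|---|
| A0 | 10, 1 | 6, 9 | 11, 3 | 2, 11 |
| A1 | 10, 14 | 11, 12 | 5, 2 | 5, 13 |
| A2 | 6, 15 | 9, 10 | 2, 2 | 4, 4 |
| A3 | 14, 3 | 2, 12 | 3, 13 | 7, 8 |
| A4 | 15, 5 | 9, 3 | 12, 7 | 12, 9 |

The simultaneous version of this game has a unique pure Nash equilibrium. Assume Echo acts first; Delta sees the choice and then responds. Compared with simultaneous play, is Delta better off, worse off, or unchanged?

Work backward from Delta's decision.
- Zero: BR = A4, leader payoff 5.
- Light: BR = A1, leader payoff 12.
- Medium: BR = A4, leader payoff 7.
- Heavy: BR = A4, leader payoff 9.
Among 5, 12, 7, 9, the best is 12 at Light. Subgame-perfect outcome: (A1, Light) with payoffs (11, 12).
For the simultaneous game, intersect best replies.
Delta's best replies: Zero→A4; Light→A1; Medium→A4; Heavy→A4.
Echo's best replies: A0→Heavy; A1→Zero; A2→Zero; A3→Medium; A4→Heavy.
The unique mutual best reply is (A4, Heavy), giving (12, 9).
Delta earns 11 sequentially versus 12 at the Nash outcome: worse off.

worse off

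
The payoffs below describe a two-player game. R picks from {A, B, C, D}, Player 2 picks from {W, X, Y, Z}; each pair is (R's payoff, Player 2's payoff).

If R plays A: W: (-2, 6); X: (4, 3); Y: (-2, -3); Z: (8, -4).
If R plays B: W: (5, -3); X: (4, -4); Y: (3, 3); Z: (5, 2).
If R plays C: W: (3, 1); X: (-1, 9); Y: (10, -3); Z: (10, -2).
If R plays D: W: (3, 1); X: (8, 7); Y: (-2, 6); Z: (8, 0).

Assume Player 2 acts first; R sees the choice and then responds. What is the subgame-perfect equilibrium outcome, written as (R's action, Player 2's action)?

(D, X)

R best-responds to each possible Player 2 move:
- W: R compares -2, 5, 3, 3 and picks B; Player 2 would get -3.
- X: R compares 4, 4, -1, 8 and picks D; Player 2 would get 7.
- Y: R compares -2, 3, 10, -2 and picks C; Player 2 would get -3.
- Z: R compares 8, 5, 10, 8 and picks C; Player 2 would get -2.
Player 2's induced payoffs are -3, 7, -3, -2, so Player 2 commits to X. Subgame-perfect outcome: (D, X) with payoffs (8, 7).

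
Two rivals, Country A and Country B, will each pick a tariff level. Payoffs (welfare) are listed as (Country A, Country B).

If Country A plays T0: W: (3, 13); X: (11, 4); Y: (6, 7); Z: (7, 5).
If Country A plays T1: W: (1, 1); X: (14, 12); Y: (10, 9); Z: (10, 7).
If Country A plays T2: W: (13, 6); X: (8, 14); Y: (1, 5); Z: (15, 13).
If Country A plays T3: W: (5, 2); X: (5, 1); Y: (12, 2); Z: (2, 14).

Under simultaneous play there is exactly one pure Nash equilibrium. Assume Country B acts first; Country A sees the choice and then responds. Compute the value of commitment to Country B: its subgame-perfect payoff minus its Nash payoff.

Solve by backward induction (Country B leads).
- W: BR = T2, leader payoff 6.
- X: BR = T1, leader payoff 12.
- Y: BR = T3, leader payoff 2.
- Z: BR = T2, leader payoff 13.
Among 6, 12, 2, 13, the best is 13 at Z. Subgame-perfect outcome: (T2, Z) with payoffs (15, 13).
For the simultaneous game, intersect best replies.
Country A's best replies: W→T2; X→T1; Y→T3; Z→T2.
Country B's best replies: T0→W; T1→X; T2→X; T3→Z.
The unique mutual best reply is (T1, X), giving (14, 12).
Country B's commitment gain: 13 − 12 = 1.

1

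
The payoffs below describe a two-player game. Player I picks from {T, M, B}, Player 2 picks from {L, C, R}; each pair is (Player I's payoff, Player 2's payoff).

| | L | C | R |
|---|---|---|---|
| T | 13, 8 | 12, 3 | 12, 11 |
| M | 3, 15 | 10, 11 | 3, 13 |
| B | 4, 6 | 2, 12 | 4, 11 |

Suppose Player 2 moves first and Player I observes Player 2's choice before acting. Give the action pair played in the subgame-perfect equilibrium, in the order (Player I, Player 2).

(T, R)

Work backward from Player I's decision.
- L: BR = T, leader payoff 8.
- C: BR = T, leader payoff 3.
- R: BR = T, leader payoff 11.
Maximizing over 8, 3, 11, Player 2 chooses R. Subgame-perfect outcome: (T, R) with payoffs (12, 11).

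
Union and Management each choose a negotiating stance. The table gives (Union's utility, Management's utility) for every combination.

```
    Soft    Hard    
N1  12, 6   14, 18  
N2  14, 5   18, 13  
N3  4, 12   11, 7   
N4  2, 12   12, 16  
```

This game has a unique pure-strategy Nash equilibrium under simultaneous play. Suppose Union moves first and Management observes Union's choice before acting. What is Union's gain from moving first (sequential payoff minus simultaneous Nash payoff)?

Backward induction with Union moving first.
- N1 → Management plays Hard (best of 6, 18); Union gets 14.
- N2 → Management plays Hard (best of 5, 13); Union gets 18.
- N3 → Management plays Soft (best of 12, 7); Union gets 4.
- N4 → Management plays Hard (best of 12, 16); Union gets 12.
Maximizing over 14, 18, 4, 12, Union chooses N2. Subgame-perfect outcome: (N2, Hard) with payoffs (18, 13).
For the simultaneous game, intersect best replies.
Union's best replies: Soft→N2; Hard→N2.
Management's best replies: N1→Hard; N2→Hard; N3→Soft; N4→Hard.
The unique mutual best reply is (N2, Hard), giving (18, 13).
Union's commitment gain: 18 − 18 = 0.

0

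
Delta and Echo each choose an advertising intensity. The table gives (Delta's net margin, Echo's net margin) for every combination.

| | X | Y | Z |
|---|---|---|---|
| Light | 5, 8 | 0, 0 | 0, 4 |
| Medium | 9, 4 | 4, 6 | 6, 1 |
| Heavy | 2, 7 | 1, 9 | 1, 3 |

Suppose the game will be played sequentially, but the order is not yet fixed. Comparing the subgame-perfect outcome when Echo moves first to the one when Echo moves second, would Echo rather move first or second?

If Delta leads: Echo's best replies are Light→X, Medium→Y, Heavy→Y; Delta's induced payoffs 5, 4, 1; outcome (Light, X), payoffs (5, 8).
If Echo leads: Delta's best replies are X→Medium, Y→Medium, Z→Medium; Echo's induced payoffs 4, 6, 1; outcome (Medium, Y), payoffs (4, 6).
Echo gets 6 moving first and 8 moving second, so Echo prefers to move second.

second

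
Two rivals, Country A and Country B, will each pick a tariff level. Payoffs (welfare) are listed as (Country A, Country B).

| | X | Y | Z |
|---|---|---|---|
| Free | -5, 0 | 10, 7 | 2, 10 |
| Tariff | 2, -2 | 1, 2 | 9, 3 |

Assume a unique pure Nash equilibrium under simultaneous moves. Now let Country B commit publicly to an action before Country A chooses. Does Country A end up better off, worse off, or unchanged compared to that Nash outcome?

better off

Backward induction with Country B moving first.
- X: BR = Tariff, leader payoff -2.
- Y: BR = Free, leader payoff 7.
- Z: BR = Tariff, leader payoff 3.
Country B's induced payoffs are -2, 7, 3, so Country B commits to Y. Subgame-perfect outcome: (Free, Y) with payoffs (10, 7).
Under simultaneous play:
Country A's best replies: X→Tariff; Y→Free; Z→Tariff.
Country B's best replies: Free→Z; Tariff→Z.
Only (Tariff, Z) has each player best-responding; Nash payoffs (9, 3).
Country A earns 10 sequentially versus 9 at the Nash outcome: better off.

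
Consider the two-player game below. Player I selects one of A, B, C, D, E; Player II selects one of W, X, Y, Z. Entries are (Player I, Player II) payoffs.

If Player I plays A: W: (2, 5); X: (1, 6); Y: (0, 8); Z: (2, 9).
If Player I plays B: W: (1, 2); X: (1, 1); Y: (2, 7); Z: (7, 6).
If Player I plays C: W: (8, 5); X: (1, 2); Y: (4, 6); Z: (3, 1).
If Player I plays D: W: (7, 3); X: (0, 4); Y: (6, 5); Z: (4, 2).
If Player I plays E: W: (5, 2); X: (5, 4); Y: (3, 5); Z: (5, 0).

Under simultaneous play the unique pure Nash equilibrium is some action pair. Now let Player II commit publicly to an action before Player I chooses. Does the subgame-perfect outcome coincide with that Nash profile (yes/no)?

Player I best-responds to each possible Player II move:
- W: BR = C, leader payoff 5.
- X: BR = E, leader payoff 4.
- Y: BR = D, leader payoff 5.
- Z: BR = B, leader payoff 6.
Player II's induced payoffs are 5, 4, 5, 6, so Player II commits to Z. Subgame-perfect outcome: (B, Z) with payoffs (7, 6).
Under simultaneous play:
Player I's best replies: W→C; X→E; Y→D; Z→B.
Player II's best replies: A→Z; B→Y; C→Y; D→Y; E→Y.
The unique mutual best reply is (D, Y), giving (6, 5).
Sequential outcome (B, Z) differs from the Nash profile (D, Y).

no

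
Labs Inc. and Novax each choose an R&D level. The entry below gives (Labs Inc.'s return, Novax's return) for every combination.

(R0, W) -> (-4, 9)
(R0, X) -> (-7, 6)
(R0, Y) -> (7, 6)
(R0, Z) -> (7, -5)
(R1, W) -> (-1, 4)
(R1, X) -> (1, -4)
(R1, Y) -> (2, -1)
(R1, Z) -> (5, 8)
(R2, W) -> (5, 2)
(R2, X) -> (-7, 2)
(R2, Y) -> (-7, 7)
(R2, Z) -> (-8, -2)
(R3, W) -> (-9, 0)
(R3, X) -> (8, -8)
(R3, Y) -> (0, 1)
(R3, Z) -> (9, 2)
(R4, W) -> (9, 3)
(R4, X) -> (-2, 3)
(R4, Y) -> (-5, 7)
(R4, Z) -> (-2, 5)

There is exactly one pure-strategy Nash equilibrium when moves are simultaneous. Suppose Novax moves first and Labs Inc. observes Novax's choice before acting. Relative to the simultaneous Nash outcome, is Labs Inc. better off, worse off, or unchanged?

worse off

Solve by backward induction (Novax leads).
- W → Labs Inc. plays R4 (best of -4, -1, 5, -9, 9); Novax gets 3.
- X → Labs Inc. plays R3 (best of -7, 1, -7, 8, -2); Novax gets -8.
- Y → Labs Inc. plays R0 (best of 7, 2, -7, 0, -5); Novax gets 6.
- Z → Labs Inc. plays R3 (best of 7, 5, -8, 9, -2); Novax gets 2.
Novax's induced payoffs are 3, -8, 6, 2, so Novax commits to Y. Subgame-perfect outcome: (R0, Y) with payoffs (7, 6).
Under simultaneous play:
Labs Inc.'s best replies: W→R4; X→R3; Y→R0; Z→R3.
Novax's best replies: R0→W; R1→Z; R2→Y; R3→Z; R4→Y.
The unique mutual best reply is (R3, Z), giving (9, 2).
Labs Inc. earns 7 sequentially versus 9 at the Nash outcome: worse off.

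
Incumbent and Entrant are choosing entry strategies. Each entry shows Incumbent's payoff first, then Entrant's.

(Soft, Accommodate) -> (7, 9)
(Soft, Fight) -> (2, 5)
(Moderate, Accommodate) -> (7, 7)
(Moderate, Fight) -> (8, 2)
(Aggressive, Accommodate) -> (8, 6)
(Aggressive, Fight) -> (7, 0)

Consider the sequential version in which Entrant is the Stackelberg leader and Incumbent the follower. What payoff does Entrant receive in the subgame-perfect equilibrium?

6

Incumbent best-responds to each possible Entrant move:
- Accommodate → Incumbent plays Aggressive (best of 7, 7, 8); Entrant gets 6.
- Fight → Incumbent plays Moderate (best of 2, 8, 7); Entrant gets 2.
Maximizing over 6, 2, Entrant chooses Accommodate. Subgame-perfect outcome: (Aggressive, Accommodate) with payoffs (8, 6).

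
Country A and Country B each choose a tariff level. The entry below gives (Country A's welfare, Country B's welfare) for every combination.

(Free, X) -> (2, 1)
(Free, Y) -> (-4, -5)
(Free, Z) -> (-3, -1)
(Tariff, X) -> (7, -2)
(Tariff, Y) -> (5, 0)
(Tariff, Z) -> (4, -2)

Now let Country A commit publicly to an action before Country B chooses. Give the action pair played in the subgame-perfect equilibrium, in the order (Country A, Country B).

(Tariff, Y)

Work backward from Country B's decision.
- Free → Country B plays X (best of 1, -5, -1); Country A gets 2.
- Tariff → Country B plays Y (best of -2, 0, -2); Country A gets 5.
Among 2, 5, the best is 5 at Tariff. Subgame-perfect outcome: (Tariff, Y) with payoffs (5, 0).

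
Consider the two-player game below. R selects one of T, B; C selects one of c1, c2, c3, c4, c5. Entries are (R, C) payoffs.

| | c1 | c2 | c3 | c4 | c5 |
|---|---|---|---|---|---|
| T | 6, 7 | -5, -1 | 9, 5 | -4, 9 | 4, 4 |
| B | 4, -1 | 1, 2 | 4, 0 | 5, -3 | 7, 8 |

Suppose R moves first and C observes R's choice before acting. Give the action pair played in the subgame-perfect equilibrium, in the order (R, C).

Work backward from C's decision.
- T: C compares 7, -1, 5, 9, 4 and picks c4; R would get -4.
- B: C compares -1, 2, 0, -3, 8 and picks c5; R would get 7.
Among -4, 7, the best is 7 at B. Subgame-perfect outcome: (B, c5) with payoffs (7, 8).

(B, c5)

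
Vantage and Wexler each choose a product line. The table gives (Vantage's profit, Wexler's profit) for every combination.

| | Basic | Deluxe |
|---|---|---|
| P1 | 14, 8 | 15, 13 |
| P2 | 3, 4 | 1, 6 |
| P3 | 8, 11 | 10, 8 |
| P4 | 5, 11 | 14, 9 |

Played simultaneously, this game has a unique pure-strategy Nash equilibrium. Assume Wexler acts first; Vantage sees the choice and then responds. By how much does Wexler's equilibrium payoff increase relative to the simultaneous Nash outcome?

0

Solve by backward induction (Wexler leads).
- Basic: Vantage compares 14, 3, 8, 5 and picks P1; Wexler would get 8.
- Deluxe: Vantage compares 15, 1, 10, 14 and picks P1; Wexler would get 13.
Maximizing over 8, 13, Wexler chooses Deluxe. Subgame-perfect outcome: (P1, Deluxe) with payoffs (15, 13).
For the simultaneous game, intersect best replies.
Vantage's best replies: Basic→P1; Deluxe→P1.
Wexler's best replies: P1→Deluxe; P2→Deluxe; P3→Basic; P4→Basic.
Only (P1, Deluxe) has each player best-responding; Nash payoffs (15, 13).
Wexler's commitment gain: 13 − 13 = 0.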